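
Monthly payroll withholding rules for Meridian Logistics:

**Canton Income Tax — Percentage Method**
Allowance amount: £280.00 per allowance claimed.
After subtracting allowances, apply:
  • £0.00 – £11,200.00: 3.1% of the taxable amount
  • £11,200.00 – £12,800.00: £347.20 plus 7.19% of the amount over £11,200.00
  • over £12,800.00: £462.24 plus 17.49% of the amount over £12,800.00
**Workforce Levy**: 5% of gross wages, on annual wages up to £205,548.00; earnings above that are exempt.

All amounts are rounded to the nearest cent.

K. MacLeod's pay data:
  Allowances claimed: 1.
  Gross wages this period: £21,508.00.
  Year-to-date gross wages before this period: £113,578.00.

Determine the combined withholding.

Canton Income Tax: taxable = £21,508.00 − 1×£280.00 = £21,228.00
  £462.24 + 17.49% × (£21,228.00 − £12,800.00) = £462.24 + 17.49% × £8,428.00 = £1,936.30
Workforce Levy: 5% × £21,508.00 = £1,075.40
Total: £1,936.30 + £1,075.40 = £3,011.70

£3,011.70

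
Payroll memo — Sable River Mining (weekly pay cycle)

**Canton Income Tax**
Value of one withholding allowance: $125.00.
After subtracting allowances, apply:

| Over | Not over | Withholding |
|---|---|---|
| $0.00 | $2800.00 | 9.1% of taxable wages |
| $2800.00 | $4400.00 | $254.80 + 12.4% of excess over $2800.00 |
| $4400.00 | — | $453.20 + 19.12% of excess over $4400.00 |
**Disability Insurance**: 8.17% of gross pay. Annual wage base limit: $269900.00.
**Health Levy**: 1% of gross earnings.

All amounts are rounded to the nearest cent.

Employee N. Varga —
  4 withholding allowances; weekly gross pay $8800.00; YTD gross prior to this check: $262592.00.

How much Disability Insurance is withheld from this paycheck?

Disability Insurance: cap $269900.00 − YTD $262592.00 = $7308.00 subject; 8.17% × $7308.00 = $597.06

$597.06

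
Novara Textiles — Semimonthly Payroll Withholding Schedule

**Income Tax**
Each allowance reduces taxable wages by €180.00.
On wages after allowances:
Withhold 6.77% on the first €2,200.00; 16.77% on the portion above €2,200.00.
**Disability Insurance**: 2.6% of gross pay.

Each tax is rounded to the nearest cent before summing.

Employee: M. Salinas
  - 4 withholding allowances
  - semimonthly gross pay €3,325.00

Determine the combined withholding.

Income Tax: taxable = €3,325.00 − 4×€180.00 = €2,605.00
  €148.94 + 16.77% × (€2,605.00 − €2,200.00) = €148.94 + 16.77% × €405.00 = €216.86
Disability Insurance: 2.6% × €3,325.00 = €86.45
Total: €216.86 + €86.45 = €303.31

€303.31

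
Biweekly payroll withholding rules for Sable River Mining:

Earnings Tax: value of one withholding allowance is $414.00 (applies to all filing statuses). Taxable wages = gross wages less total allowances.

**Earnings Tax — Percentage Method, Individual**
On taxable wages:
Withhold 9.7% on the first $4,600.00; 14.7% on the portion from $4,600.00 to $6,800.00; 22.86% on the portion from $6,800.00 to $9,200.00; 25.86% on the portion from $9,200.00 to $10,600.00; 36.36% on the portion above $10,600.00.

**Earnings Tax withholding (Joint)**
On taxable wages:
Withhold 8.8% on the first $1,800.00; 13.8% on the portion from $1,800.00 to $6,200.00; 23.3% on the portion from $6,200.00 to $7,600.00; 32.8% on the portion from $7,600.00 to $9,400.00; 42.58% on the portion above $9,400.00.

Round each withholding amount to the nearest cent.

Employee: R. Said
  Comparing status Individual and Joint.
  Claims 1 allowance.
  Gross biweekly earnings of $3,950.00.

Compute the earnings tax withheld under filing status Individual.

$342.99

Earnings Tax (Individual): taxable = $3,950.00 − 1×$414.00 = $3,536.00
  9.7% × $3,536.00 = $342.99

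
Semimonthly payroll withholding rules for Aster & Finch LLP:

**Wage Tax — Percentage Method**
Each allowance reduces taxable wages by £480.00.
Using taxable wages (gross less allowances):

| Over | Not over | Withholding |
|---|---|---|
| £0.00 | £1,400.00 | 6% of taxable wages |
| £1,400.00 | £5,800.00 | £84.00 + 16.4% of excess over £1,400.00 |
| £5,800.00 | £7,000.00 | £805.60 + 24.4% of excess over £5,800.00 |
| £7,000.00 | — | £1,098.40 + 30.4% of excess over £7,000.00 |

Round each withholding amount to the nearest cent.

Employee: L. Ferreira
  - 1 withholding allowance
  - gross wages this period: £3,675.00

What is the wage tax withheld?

Wage Tax: taxable = £3,675.00 − 1×£480.00 = £3,195.00
  £84.00 + 16.4% × (£3,195.00 − £1,400.00) = £84.00 + 16.4% × £1,795.00 = £378.38

£378.38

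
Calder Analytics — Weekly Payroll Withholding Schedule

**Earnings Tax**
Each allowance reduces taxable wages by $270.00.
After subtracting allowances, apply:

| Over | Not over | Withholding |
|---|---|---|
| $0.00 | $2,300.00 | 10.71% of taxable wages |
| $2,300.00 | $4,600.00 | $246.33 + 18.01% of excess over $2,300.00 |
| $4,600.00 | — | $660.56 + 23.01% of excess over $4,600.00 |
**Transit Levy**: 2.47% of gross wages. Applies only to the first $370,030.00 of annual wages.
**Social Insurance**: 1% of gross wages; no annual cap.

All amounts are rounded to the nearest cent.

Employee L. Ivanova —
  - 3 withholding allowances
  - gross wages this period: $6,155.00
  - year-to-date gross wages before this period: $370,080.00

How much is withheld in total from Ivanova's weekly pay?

Earnings Tax: taxable = $6,155.00 − 3×$270.00 = $5,345.00
  $660.56 + 23.01% × ($5,345.00 − $4,600.00) = $660.56 + 23.01% × $745.00 = $831.98
Transit Levy: YTD $370,080.00 ≥ cap $370,030.00 → $0.00
Social Insurance: 1% × $6,155.00 = $61.55
Total: $831.98 + $0.00 + $61.55 = $893.53

$893.53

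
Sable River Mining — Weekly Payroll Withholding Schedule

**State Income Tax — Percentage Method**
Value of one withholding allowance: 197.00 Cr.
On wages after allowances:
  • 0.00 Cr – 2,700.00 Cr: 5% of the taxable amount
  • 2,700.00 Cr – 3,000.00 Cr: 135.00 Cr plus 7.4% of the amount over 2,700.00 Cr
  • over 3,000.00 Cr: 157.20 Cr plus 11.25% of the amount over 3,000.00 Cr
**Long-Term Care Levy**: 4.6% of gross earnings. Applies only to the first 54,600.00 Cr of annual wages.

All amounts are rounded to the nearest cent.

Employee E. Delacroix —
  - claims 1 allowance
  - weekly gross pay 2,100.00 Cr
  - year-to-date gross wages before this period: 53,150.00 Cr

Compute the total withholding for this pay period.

State Income Tax: taxable = 2,100.00 Cr − 1×197.00 Cr = 1,903.00 Cr
  5% × 1,903.00 Cr = 95.15 Cr
Long-Term Care Levy: cap 54,600.00 Cr − YTD 53,150.00 Cr = 1,450.00 Cr subject; 4.6% × 1,450.00 Cr = 66.70 Cr
Total: 95.15 Cr + 66.70 Cr = 161.85 Cr

161.85 Cr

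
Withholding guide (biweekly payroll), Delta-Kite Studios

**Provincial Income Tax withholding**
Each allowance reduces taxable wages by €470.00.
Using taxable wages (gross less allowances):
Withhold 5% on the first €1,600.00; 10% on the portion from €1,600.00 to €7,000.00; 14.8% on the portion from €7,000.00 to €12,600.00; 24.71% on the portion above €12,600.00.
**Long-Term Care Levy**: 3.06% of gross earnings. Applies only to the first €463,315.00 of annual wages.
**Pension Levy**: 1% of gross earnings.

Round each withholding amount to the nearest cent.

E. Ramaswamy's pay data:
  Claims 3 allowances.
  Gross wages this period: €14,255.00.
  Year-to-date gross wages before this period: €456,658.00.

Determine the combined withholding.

€1,855.59

Provincial Income Tax: taxable = €14,255.00 − 3×€470.00 = €12,845.00
  €1,448.80 + 24.71% × (€12,845.00 − €12,600.00) = €1,448.80 + 24.71% × €245.00 = €1,509.34
Long-Term Care Levy: cap €463,315.00 − YTD €456,658.00 = €6,657.00 subject; 3.06% × €6,657.00 = €203.70
Pension Levy: 1% × €14,255.00 = €142.55
Total: €1,509.34 + €203.70 + €142.55 = €1,855.59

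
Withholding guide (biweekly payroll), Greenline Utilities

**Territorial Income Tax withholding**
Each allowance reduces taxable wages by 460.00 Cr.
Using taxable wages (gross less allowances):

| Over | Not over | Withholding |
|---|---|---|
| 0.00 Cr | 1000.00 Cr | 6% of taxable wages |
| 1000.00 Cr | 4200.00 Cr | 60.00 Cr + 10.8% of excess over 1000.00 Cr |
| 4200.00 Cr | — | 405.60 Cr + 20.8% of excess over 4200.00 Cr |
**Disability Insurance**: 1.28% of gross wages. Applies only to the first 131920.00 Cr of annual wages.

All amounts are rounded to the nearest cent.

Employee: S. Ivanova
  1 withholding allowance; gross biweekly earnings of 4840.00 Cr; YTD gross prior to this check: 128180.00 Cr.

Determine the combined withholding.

Territorial Income Tax: taxable = 4840.00 Cr − 1×460.00 Cr = 4380.00 Cr
  405.60 Cr + 20.8% × (4380.00 Cr − 4200.00 Cr) = 405.60 Cr + 20.8% × 180.00 Cr = 443.04 Cr
Disability Insurance: cap 131920.00 Cr − YTD 128180.00 Cr = 3740.00 Cr subject; 1.28% × 3740.00 Cr = 47.87 Cr
Total: 443.04 Cr + 47.87 Cr = 490.91 Cr

490.91 Cr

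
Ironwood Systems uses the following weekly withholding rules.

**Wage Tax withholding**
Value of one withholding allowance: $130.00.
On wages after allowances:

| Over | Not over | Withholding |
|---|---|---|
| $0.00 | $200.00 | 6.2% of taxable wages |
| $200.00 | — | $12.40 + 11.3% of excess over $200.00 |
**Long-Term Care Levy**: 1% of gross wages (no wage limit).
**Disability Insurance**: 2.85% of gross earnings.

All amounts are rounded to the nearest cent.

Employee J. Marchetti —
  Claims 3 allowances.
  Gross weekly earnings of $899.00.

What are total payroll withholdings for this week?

$81.93

Wage Tax: taxable = $899.00 − 3×$130.00 = $509.00
  $12.40 + 11.3% × ($509.00 − $200.00) = $12.40 + 11.3% × $309.00 = $47.32
Long-Term Care Levy: 1% × $899.00 = $8.99
Disability Insurance: 2.85% × $899.00 = $25.62
Total: $47.32 + $8.99 + $25.62 = $81.93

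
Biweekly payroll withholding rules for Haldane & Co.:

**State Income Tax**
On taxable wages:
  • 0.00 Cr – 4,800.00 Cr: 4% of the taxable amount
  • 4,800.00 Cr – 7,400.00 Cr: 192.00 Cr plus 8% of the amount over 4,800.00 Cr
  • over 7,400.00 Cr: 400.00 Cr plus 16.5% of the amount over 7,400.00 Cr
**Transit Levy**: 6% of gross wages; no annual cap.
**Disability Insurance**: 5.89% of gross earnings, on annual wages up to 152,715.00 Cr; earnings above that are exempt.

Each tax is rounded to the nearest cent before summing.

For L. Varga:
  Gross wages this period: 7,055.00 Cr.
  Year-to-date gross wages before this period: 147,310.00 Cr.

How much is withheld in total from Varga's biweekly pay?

1,114.05 Cr

State Income Tax: taxable = 7,055.00 Cr
  192.00 Cr + 8% × (7,055.00 Cr − 4,800.00 Cr) = 192.00 Cr + 8% × 2,255.00 Cr = 372.40 Cr
Transit Levy: 6% × 7,055.00 Cr = 423.30 Cr
Disability Insurance: cap 152,715.00 Cr − YTD 147,310.00 Cr = 5,405.00 Cr subject; 5.89% × 5,405.00 Cr = 318.35 Cr
Total: 372.40 Cr + 423.30 Cr + 318.35 Cr = 1,114.05 Cr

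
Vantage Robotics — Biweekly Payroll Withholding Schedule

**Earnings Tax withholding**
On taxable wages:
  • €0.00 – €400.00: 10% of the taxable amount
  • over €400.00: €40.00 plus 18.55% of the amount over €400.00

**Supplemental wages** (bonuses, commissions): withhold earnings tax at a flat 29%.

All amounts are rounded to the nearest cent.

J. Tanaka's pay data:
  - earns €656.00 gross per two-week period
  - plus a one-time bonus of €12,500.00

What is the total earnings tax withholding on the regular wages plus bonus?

Earnings Tax: taxable = €656.00
  €40.00 + 18.55% × (€656.00 − €400.00) = €40.00 + 18.55% × €256.00 = €87.49
Supplemental (29% flat on bonus): 29% × €12,500.00 = €3,625.00
Total earnings tax: €87.49 + €3,625.00 = €3,712.49

€3,712.49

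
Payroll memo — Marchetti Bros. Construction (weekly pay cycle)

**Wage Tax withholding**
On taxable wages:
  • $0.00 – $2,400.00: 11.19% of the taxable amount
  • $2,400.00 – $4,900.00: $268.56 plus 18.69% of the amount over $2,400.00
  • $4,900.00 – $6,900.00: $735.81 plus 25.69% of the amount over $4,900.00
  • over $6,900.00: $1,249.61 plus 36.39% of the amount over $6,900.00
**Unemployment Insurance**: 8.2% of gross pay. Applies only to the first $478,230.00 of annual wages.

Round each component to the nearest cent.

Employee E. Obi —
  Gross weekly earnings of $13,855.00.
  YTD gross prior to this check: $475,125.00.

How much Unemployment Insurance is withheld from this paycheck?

Unemployment Insurance: cap $478,230.00 − YTD $475,125.00 = $3,105.00 subject; 8.2% × $3,105.00 = $254.61

$254.61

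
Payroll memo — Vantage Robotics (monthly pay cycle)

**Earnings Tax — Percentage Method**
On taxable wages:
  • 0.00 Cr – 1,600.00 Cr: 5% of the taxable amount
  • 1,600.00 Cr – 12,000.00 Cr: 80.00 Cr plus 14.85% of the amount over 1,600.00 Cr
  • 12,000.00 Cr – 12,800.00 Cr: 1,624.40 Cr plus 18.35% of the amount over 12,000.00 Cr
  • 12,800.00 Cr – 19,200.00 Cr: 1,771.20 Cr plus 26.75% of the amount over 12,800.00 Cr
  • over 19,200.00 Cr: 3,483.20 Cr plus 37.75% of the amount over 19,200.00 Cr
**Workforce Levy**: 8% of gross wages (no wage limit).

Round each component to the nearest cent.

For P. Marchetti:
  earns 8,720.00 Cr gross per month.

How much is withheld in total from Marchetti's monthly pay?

Earnings Tax: taxable = 8,720.00 Cr
  80.00 Cr + 14.85% × (8,720.00 Cr − 1,600.00 Cr) = 80.00 Cr + 14.85% × 7,120.00 Cr = 1,137.32 Cr
Workforce Levy: 8% × 8,720.00 Cr = 697.60 Cr
Total: 1,137.32 Cr + 697.60 Cr = 1,834.92 Cr

1,834.92 Cr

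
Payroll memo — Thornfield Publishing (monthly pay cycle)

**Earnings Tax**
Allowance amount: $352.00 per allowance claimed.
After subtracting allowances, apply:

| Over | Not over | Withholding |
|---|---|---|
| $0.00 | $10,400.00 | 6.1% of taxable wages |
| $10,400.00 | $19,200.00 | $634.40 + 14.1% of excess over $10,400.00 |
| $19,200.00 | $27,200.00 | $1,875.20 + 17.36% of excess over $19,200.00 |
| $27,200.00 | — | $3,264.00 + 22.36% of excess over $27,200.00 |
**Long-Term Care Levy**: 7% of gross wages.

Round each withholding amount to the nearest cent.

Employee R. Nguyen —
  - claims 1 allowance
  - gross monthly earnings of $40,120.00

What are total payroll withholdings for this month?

$8,882.60

Earnings Tax: taxable = $40,120.00 − 1×$352.00 = $39,768.00
  $3,264.00 + 22.36% × ($39,768.00 − $27,200.00) = $3,264.00 + 22.36% × $12,568.00 = $6,074.20
Long-Term Care Levy: 7% × $40,120.00 = $2,808.40
Total: $6,074.20 + $2,808.40 = $8,882.60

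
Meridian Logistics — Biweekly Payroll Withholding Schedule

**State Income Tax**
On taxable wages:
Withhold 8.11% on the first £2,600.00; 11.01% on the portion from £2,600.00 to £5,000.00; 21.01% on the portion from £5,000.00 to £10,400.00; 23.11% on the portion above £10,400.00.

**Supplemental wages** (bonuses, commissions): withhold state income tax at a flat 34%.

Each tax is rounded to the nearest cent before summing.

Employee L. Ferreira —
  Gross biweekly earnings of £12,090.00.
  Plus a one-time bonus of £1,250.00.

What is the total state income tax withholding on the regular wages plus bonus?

£2,425.20

State Income Tax: taxable = £12,090.00
  £1,609.64 + 23.11% × (£12,090.00 − £10,400.00) = £1,609.64 + 23.11% × £1,690.00 = £2,000.20
Supplemental (34% flat on bonus): 34% × £1,250.00 = £425.00
Total state income tax: £2,000.20 + £425.00 = £2,425.20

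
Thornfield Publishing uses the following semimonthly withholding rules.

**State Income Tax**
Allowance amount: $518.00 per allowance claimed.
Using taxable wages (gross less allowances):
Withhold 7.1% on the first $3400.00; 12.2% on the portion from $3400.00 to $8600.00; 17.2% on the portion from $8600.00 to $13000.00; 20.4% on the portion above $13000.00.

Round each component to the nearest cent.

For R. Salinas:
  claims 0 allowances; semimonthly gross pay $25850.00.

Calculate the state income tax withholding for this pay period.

State Income Tax: taxable = $25850.00
  $1632.60 + 20.4% × ($25850.00 − $13000.00) = $1632.60 + 20.4% × $12850.00 = $4254.00

$4254.00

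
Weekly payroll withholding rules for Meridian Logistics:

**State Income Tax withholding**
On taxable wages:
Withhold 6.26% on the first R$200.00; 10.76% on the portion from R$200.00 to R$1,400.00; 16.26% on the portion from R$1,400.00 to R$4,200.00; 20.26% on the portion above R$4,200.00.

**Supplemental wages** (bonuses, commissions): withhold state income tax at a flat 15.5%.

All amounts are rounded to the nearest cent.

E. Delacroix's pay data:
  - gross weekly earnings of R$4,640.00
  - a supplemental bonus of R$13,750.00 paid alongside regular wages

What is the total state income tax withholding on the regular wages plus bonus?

R$2,817.31

State Income Tax: taxable = R$4,640.00
  R$596.92 + 20.26% × (R$4,640.00 − R$4,200.00) = R$596.92 + 20.26% × R$440.00 = R$686.06
Supplemental (15.5% flat on bonus): 15.5% × R$13,750.00 = R$2,131.25
Total state income tax: R$686.06 + R$2,131.25 = R$2,817.31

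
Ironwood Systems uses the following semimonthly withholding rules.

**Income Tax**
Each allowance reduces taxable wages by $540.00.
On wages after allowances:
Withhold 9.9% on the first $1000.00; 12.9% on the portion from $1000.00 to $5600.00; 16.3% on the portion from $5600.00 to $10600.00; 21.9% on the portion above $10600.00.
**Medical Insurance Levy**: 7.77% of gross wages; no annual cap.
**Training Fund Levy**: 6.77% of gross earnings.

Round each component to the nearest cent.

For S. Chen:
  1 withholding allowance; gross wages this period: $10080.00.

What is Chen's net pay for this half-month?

$7279.74

Income Tax: taxable = $10080.00 − 1×$540.00 = $9540.00
  $692.40 + 16.3% × ($9540.00 − $5600.00) = $692.40 + 16.3% × $3940.00 = $1334.62
Medical Insurance Levy: 7.77% × $10080.00 = $783.22
Training Fund Levy: 6.77% × $10080.00 = $682.42
Total withheld: $1334.62 + $783.22 + $682.42 = $2800.26
Net pay: $10080.00 − $2800.26 = $7279.74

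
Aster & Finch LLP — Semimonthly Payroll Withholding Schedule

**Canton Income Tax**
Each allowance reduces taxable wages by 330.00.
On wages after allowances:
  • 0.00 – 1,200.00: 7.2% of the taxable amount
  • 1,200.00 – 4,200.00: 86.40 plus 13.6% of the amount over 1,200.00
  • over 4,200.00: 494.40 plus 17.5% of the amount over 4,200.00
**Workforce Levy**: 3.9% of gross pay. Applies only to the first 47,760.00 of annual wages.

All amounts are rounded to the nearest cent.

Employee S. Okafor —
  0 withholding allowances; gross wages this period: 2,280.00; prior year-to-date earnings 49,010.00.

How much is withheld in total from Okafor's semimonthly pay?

233.28

Canton Income Tax: taxable = 2,280.00
  86.40 + 13.6% × (2,280.00 − 1,200.00) = 86.40 + 13.6% × 1,080.00 = 233.28
Workforce Levy: YTD 49,010.00 ≥ cap 47,760.00 → 0.00
Total: 233.28 + 0.00 = 233.28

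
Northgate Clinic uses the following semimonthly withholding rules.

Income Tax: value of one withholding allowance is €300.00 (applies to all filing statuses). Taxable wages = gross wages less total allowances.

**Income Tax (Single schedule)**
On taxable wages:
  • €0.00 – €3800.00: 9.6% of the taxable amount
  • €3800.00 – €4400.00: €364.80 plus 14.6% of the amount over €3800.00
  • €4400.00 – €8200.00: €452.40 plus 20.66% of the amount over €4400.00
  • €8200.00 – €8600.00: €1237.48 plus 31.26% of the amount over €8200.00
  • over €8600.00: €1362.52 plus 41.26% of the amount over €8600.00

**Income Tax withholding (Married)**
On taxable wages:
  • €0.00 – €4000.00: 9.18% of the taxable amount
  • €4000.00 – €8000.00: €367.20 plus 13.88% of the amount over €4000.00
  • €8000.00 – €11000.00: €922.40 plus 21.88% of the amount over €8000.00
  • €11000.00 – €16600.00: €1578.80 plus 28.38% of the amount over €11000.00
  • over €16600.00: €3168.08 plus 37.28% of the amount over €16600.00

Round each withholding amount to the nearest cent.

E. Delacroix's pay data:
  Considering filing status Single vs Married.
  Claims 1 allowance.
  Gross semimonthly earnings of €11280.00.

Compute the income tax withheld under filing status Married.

Income Tax (Married): taxable = €11280.00 − 1×€300.00 = €10980.00
  €922.40 + 21.88% × (€10980.00 − €8000.00) = €922.40 + 21.88% × €2980.00 = €1574.42

€1574.42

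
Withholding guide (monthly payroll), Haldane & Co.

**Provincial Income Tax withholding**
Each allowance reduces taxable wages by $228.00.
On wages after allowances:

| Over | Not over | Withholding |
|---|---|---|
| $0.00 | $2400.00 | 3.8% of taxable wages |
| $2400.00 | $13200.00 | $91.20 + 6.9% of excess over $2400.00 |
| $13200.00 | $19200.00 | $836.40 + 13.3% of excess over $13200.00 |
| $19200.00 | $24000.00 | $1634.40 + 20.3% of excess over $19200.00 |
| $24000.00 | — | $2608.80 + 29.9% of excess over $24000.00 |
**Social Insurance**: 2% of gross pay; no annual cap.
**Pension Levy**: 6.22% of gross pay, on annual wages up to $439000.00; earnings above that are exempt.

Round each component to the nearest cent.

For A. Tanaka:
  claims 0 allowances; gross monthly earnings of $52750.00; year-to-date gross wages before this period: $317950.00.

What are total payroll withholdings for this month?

$15541.10

Provincial Income Tax: taxable = $52750.00
  $2608.80 + 29.9% × ($52750.00 − $24000.00) = $2608.80 + 29.9% × $28750.00 = $11205.05
Social Insurance: 2% × $52750.00 = $1055.00
Pension Levy: 6.22% × $52750.00 = $3281.05
Total: $11205.05 + $1055.00 + $3281.05 = $15541.10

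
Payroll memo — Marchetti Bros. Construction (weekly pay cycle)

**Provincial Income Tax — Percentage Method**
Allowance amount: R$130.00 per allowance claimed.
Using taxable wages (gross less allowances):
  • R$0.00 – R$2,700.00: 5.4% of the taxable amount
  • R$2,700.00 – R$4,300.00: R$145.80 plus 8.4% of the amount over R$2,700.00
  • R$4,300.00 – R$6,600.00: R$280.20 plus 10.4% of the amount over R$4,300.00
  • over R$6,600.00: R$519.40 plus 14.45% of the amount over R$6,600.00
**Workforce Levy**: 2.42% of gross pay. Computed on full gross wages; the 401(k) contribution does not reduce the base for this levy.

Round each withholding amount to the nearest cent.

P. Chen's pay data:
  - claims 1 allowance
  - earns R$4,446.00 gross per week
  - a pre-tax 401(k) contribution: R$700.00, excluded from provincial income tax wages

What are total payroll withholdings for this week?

R$330.33

Provincial Income Tax: taxable = R$4,446.00 − R$700.00 − 1×R$130.00 = R$3,616.00
  R$145.80 + 8.4% × (R$3,616.00 − R$2,700.00) = R$145.80 + 8.4% × R$916.00 = R$222.74
Workforce Levy: 2.42% × R$4,446.00 = R$107.59
Total: R$222.74 + R$107.59 = R$330.33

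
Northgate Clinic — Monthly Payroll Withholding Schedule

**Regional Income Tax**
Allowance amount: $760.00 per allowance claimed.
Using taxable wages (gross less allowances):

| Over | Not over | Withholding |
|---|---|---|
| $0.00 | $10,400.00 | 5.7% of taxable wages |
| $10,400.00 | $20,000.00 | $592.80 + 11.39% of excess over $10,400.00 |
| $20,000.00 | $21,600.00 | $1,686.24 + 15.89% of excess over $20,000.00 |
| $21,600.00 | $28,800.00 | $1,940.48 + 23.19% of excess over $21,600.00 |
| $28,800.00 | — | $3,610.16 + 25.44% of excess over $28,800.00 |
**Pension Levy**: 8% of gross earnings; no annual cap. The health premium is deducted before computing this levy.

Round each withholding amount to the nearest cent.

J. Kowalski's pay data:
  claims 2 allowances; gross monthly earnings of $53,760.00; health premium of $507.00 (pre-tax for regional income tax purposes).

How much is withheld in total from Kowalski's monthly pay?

Regional Income Tax: taxable = $53,760.00 − $507.00 − 2×$760.00 = $51,733.00
  $3,610.16 + 25.44% × ($51,733.00 − $28,800.00) = $3,610.16 + 25.44% × $22,933.00 = $9,444.32
Pension Levy: 8% × $53,253.00 = $4,260.24
Total: $9,444.32 + $4,260.24 = $13,704.56

$13,704.56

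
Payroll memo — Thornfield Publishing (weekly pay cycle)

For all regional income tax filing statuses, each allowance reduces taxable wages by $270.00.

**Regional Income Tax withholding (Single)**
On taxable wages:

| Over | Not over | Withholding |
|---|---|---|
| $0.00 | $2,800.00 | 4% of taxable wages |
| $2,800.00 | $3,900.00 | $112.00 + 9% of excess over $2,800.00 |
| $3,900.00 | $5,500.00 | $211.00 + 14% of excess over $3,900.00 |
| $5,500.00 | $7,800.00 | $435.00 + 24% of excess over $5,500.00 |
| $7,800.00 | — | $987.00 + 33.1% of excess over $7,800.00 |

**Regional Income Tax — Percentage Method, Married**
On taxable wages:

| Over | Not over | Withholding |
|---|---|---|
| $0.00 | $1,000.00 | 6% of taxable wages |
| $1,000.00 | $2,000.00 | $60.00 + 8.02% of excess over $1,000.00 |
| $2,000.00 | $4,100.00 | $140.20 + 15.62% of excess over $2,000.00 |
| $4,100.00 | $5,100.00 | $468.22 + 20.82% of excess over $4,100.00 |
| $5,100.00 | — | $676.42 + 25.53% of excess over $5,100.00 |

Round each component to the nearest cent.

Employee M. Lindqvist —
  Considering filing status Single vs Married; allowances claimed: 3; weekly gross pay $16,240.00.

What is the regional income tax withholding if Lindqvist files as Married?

Regional Income Tax (Married): taxable = $16,240.00 − 3×$270.00 = $15,430.00
  $676.42 + 25.53% × ($15,430.00 − $5,100.00) = $676.42 + 25.53% × $10,330.00 = $3,313.67

$3,313.67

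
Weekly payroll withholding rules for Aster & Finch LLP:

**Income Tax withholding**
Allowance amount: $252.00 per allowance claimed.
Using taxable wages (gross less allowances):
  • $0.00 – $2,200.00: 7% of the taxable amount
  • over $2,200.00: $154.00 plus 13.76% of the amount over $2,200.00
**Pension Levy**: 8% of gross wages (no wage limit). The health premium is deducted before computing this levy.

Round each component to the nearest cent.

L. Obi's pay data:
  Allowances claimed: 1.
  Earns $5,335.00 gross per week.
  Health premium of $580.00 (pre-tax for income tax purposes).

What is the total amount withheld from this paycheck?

$851.29

Income Tax: taxable = $5,335.00 − $580.00 − 1×$252.00 = $4,503.00
  $154.00 + 13.76% × ($4,503.00 − $2,200.00) = $154.00 + 13.76% × $2,303.00 = $470.89
Pension Levy: 8% × $4,755.00 = $380.40
Total: $470.89 + $380.40 = $851.29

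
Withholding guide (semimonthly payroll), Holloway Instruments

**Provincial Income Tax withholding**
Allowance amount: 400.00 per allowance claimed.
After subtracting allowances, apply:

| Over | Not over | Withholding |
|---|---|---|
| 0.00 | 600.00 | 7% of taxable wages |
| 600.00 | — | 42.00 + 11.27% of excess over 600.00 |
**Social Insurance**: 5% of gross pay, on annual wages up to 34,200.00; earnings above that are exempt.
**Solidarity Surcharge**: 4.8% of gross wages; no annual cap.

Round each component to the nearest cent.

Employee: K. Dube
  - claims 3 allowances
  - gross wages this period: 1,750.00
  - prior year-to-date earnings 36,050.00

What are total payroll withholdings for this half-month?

122.50

Provincial Income Tax: taxable = 1,750.00 − 3×400.00 = 550.00
  7% × 550.00 = 38.50
Social Insurance: YTD 36,050.00 ≥ cap 34,200.00 → 0.00
Solidarity Surcharge: 4.8% × 1,750.00 = 84.00
Total: 38.50 + 0.00 + 84.00 = 122.50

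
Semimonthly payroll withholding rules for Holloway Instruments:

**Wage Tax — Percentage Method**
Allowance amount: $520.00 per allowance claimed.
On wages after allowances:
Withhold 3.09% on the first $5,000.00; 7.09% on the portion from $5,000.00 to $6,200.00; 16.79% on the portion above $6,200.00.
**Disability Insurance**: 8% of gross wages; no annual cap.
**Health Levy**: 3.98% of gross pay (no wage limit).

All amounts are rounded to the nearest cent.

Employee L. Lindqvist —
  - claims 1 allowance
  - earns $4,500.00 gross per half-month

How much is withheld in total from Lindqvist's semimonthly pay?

$662.08

Wage Tax: taxable = $4,500.00 − 1×$520.00 = $3,980.00
  3.09% × $3,980.00 = $122.98
Disability Insurance: 8% × $4,500.00 = $360.00
Health Levy: 3.98% × $4,500.00 = $179.10
Total: $122.98 + $360.00 + $179.10 = $662.08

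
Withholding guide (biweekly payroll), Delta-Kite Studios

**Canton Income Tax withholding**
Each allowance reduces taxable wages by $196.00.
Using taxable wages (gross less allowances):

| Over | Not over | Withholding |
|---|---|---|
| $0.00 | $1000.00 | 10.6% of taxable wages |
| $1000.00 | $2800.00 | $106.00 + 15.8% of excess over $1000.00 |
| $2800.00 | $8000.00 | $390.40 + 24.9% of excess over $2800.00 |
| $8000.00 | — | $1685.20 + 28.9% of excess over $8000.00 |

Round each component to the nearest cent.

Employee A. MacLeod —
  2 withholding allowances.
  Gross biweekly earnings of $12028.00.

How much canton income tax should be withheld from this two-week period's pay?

$2736.00

Canton Income Tax: taxable = $12028.00 − 2×$196.00 = $11636.00
  $1685.20 + 28.9% × ($11636.00 − $8000.00) = $1685.20 + 28.9% × $3636.00 = $2736.00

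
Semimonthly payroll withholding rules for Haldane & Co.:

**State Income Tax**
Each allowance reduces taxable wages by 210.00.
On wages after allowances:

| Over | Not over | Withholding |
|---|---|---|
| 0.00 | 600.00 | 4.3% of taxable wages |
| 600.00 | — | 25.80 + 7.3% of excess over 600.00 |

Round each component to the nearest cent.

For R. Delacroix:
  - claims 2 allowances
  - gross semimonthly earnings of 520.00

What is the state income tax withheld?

4.30

State Income Tax: taxable = 520.00 − 2×210.00 = 100.00
  4.3% × 100.00 = 4.30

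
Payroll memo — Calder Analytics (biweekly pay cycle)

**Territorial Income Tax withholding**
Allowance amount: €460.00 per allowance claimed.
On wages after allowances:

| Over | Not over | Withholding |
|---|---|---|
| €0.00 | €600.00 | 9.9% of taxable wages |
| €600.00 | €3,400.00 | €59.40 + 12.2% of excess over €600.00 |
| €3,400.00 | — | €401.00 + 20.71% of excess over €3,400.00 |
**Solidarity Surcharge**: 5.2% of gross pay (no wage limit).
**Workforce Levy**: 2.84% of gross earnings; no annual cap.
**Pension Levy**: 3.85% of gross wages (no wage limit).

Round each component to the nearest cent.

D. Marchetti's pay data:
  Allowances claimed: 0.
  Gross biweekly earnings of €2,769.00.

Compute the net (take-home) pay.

Territorial Income Tax: taxable = €2,769.00
  €59.40 + 12.2% × (€2,769.00 − €600.00) = €59.40 + 12.2% × €2,169.00 = €324.02
Solidarity Surcharge: 5.2% × €2,769.00 = €143.99
Workforce Levy: 2.84% × €2,769.00 = €78.64
Pension Levy: 3.85% × €2,769.00 = €106.61
Total withheld: €324.02 + €143.99 + €78.64 + €106.61 = €653.26
Net pay: €2,769.00 − €653.26 = €2,115.74

€2,115.74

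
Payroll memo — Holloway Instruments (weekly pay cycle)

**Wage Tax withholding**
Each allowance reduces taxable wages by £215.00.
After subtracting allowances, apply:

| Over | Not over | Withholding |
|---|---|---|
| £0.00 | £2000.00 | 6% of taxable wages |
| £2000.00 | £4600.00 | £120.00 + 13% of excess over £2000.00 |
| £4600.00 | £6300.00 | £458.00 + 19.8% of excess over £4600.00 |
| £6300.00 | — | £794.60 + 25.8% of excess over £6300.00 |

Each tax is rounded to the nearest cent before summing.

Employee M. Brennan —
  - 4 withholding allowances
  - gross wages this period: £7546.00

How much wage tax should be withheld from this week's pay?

Wage Tax: taxable = £7546.00 − 4×£215.00 = £6686.00
  £794.60 + 25.8% × (£6686.00 − £6300.00) = £794.60 + 25.8% × £386.00 = £894.19

£894.19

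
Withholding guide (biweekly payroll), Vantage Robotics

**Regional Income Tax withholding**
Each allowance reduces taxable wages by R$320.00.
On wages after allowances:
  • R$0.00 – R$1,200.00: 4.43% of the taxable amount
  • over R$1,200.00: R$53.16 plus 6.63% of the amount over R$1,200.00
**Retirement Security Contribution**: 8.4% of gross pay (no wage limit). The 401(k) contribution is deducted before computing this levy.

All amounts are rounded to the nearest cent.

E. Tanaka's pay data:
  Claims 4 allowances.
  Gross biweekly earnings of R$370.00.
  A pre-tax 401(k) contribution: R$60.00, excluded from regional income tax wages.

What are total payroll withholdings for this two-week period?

R$26.04

Regional Income Tax: taxable = R$370.00 − R$60.00 − 4×R$320.00 = R$-970.00
  Taxable ≤ 0 → R$0.00
Retirement Security Contribution: 8.4% × R$310.00 = R$26.04
Total: R$0.00 + R$26.04 = R$26.04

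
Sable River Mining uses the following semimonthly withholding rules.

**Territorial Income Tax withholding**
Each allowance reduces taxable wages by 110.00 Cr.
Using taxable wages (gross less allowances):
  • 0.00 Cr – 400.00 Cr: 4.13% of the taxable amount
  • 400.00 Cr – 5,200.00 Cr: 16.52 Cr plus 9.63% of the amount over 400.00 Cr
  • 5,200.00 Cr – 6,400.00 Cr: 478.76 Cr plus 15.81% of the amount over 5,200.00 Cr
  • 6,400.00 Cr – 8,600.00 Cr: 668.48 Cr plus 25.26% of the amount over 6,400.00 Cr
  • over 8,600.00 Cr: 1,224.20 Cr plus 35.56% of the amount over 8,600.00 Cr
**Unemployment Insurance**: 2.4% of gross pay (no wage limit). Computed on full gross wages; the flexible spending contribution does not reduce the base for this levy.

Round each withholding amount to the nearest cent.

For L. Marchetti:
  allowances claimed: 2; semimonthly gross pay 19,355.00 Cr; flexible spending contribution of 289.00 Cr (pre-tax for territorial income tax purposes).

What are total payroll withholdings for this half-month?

Territorial Income Tax: taxable = 19,355.00 Cr − 289.00 Cr − 2×110.00 Cr = 18,846.00 Cr
  1,224.20 Cr + 35.56% × (18,846.00 Cr − 8,600.00 Cr) = 1,224.20 Cr + 35.56% × 10,246.00 Cr = 4,867.68 Cr
Unemployment Insurance: 2.4% × 19,355.00 Cr = 464.52 Cr
Total: 4,867.68 Cr + 464.52 Cr = 5,332.20 Cr

5,332.20 Cr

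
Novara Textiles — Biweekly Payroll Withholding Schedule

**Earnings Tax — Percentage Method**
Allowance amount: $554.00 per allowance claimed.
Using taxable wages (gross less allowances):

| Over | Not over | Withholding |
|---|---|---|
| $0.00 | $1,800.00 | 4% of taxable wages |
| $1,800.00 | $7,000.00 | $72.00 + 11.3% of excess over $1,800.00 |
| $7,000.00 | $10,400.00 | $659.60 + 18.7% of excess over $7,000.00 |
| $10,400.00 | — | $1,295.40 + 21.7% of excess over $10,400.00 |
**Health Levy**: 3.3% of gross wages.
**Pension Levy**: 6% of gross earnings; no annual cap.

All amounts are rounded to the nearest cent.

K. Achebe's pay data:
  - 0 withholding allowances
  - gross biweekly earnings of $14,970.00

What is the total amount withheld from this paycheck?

$3,679.30

Earnings Tax: taxable = $14,970.00
  $1,295.40 + 21.7% × ($14,970.00 − $10,400.00) = $1,295.40 + 21.7% × $4,570.00 = $2,287.09
Health Levy: 3.3% × $14,970.00 = $494.01
Pension Levy: 6% × $14,970.00 = $898.20
Total: $2,287.09 + $494.01 + $898.20 = $3,679.30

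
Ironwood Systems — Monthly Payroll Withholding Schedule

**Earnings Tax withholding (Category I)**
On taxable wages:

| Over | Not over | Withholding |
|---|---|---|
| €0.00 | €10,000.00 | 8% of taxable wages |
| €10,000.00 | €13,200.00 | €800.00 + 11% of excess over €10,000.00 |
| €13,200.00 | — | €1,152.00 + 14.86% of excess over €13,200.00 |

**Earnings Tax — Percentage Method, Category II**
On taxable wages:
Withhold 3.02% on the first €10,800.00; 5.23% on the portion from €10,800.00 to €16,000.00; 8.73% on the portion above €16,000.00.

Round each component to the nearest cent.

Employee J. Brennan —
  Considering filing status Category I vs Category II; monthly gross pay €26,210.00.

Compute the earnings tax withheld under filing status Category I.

Earnings Tax (Category I): taxable = €26,210.00
  €1,152.00 + 14.86% × (€26,210.00 − €13,200.00) = €1,152.00 + 14.86% × €13,010.00 = €3,085.29

€3,085.29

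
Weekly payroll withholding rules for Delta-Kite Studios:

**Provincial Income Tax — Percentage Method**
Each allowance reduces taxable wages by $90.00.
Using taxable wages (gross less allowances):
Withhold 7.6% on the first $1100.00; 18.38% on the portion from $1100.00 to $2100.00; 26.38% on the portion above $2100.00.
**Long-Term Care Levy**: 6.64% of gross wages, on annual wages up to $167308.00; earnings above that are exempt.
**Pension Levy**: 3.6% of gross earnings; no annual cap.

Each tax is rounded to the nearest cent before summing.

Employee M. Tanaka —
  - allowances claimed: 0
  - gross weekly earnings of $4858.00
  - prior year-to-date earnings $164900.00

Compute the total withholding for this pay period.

$1329.74

Provincial Income Tax: taxable = $4858.00
  $267.40 + 26.38% × ($4858.00 − $2100.00) = $267.40 + 26.38% × $2758.00 = $994.96
Long-Term Care Levy: cap $167308.00 − YTD $164900.00 = $2408.00 subject; 6.64% × $2408.00 = $159.89
Pension Levy: 3.6% × $4858.00 = $174.89
Total: $994.96 + $159.89 + $174.89 = $1329.74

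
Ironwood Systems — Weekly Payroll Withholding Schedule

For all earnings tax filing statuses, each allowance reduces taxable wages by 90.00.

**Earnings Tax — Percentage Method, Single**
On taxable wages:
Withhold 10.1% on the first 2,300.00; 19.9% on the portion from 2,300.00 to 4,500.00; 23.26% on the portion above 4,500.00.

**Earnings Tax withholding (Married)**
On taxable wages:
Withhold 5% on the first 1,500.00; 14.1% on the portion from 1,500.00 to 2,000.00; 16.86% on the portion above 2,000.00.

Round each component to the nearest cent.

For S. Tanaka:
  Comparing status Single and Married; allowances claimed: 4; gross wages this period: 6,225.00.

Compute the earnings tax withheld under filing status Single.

Earnings Tax (Single): taxable = 6,225.00 − 4×90.00 = 5,865.00
  670.10 + 23.26% × (5,865.00 − 4,500.00) = 670.10 + 23.26% × 1,365.00 = 987.60

987.60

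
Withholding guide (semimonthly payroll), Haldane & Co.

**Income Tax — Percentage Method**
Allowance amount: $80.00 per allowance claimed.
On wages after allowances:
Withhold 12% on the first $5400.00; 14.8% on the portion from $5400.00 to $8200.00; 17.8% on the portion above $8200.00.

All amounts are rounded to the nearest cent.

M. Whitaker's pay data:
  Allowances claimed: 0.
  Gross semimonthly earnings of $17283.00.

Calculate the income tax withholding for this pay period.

$2679.17

Income Tax: taxable = $17283.00
  $1062.40 + 17.8% × ($17283.00 − $8200.00) = $1062.40 + 17.8% × $9083.00 = $2679.17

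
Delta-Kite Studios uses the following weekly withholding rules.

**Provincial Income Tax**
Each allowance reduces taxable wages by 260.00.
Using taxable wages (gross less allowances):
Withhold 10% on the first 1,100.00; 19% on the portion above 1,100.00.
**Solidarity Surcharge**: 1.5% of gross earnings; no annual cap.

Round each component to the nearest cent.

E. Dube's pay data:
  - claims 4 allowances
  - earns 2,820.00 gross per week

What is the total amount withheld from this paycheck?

Provincial Income Tax: taxable = 2,820.00 − 4×260.00 = 1,780.00
  110.00 + 19% × (1,780.00 − 1,100.00) = 110.00 + 19% × 680.00 = 239.20
Solidarity Surcharge: 1.5% × 2,820.00 = 42.30
Total: 239.20 + 42.30 = 281.50

281.50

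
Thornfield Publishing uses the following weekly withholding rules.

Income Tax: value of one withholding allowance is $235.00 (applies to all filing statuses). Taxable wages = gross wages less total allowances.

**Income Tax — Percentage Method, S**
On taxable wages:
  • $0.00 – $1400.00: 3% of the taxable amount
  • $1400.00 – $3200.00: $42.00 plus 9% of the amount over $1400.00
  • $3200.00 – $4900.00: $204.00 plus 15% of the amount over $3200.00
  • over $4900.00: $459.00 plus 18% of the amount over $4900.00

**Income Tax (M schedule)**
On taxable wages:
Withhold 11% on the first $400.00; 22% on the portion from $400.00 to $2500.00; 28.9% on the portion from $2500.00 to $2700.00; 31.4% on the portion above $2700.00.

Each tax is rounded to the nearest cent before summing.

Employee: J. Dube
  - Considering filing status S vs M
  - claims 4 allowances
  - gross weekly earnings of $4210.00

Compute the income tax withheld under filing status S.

$214.50

Income Tax (S): taxable = $4210.00 − 4×$235.00 = $3270.00
  $204.00 + 15% × ($3270.00 − $3200.00) = $204.00 + 15% × $70.00 = $214.50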